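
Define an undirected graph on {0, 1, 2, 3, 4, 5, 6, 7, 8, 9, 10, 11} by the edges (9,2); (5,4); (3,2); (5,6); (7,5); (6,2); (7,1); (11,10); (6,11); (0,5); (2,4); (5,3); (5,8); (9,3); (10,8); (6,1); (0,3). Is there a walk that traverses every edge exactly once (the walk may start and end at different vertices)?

Yes

Degrees: 0:2, 1:2, 2:4, 3:4, 4:2, 5:6, 6:4, 7:2, 8:2, 9:2, 10:2, 11:2
Odd-degree vertices: none (0 total).
The non-isolated vertices are connected and exactly 0 have odd degree, so an Eulerian trail exists.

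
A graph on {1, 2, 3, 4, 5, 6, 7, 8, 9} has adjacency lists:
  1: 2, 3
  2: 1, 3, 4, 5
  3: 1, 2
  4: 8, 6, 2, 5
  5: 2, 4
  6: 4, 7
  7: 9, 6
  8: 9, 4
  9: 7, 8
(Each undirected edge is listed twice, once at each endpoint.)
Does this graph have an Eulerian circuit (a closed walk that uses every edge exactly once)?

Yes

Degrees: 1:2, 2:4, 3:2, 4:4, 5:2, 6:2, 7:2, 8:2, 9:2
Every vertex has even degree and the edges form a single connected piece, so an Eulerian circuit exists.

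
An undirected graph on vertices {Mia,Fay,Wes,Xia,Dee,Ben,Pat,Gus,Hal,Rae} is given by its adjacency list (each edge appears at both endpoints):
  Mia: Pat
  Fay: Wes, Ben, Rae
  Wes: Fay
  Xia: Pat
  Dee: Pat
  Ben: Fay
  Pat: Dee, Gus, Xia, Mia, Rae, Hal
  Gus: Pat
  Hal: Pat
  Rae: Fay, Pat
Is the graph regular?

Degrees: Mia:1, Fay:3, Wes:1, Xia:1, Dee:1, Ben:1, Pat:6, Gus:1, Hal:1, Rae:2
Vertex Mia has degree 1 while Pat has degree 6, so the graph is not regular.

No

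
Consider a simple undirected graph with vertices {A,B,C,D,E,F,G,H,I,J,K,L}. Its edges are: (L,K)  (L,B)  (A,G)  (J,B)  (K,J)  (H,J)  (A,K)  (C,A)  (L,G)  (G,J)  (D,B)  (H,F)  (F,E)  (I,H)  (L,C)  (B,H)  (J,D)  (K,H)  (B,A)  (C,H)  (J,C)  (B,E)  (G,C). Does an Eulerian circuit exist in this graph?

Degrees: A:4, B:6, C:5, D:2, E:2, F:2, G:4, H:6, I:1, J:6, K:4, L:4
Vertices with odd degree: C, I. An Eulerian circuit requires all degrees even.

No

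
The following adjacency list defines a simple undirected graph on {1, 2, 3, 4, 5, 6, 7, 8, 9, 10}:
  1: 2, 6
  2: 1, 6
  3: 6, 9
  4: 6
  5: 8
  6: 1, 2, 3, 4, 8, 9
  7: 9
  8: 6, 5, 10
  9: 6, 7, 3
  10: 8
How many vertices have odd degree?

Degrees: 1:2, 2:2, 3:2, 4:1, 5:1, 6:6, 7:1, 8:3, 9:3, 10:1
Odd-degree vertices: 4, 5, 7, 8, 9, 10.

6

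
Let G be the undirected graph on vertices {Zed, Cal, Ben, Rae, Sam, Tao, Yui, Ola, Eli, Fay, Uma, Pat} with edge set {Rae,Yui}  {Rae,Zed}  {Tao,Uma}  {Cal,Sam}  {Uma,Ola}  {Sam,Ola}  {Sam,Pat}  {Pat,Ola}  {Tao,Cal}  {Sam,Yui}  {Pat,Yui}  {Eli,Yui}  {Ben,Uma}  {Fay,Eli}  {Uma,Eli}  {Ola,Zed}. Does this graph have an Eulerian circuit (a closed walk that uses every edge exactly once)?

Degrees: Zed:2, Cal:2, Ben:1, Rae:2, Sam:4, Tao:2, Yui:4, Ola:4, Eli:3, Fay:1, Uma:4, Pat:3
Ben, Eli, Fay, Pat have odd degree; an Eulerian circuit needs every degree to be even, so none exists.

No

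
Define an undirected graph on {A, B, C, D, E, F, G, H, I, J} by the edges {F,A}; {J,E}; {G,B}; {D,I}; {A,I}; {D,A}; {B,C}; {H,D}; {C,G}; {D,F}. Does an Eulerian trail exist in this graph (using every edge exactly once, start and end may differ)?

No

Degrees: A:3, B:2, C:2, D:4, E:1, F:2, G:2, H:1, I:2, J:1
Odd-degree vertices: A, E, H, J (4 total).
An Eulerian trail requires 0 or 2 odd-degree vertices; here there are 4.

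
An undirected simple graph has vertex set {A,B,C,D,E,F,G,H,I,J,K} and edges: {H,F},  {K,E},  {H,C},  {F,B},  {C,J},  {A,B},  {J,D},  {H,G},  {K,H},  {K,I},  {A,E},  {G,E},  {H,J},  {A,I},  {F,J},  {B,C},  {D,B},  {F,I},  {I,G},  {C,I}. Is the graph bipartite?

H-J-C-H is an odd cycle (length 3), and a bipartite graph can contain only even cycles.

No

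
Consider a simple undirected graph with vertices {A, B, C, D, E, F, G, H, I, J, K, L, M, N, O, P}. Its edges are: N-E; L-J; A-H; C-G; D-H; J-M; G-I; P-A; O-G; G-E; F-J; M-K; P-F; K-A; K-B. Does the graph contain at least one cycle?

|V| = 16, |E| = 15, number of components = 2.
Since 15 > 16 - 2, a cycle must exist; for instance A-K-M-J-F-P-A.

Yes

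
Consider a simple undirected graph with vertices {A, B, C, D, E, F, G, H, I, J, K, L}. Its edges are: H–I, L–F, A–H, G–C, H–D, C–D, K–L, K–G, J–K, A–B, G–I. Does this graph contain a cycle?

Yes

The graph has 12 vertices, 11 edges, and 2 connected components.
One cycle is H-I-G-C-D-H.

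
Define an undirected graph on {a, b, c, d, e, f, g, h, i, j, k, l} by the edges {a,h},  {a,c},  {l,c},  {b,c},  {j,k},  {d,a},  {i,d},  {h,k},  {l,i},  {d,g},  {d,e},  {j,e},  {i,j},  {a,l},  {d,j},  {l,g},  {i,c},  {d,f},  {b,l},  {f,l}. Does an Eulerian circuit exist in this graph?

Degrees: a:4, b:2, c:4, d:6, e:2, f:2, g:2, h:2, i:4, j:4, k:2, l:6
Every vertex has even degree and the edges form a single connected piece, so an Eulerian circuit exists.

Yes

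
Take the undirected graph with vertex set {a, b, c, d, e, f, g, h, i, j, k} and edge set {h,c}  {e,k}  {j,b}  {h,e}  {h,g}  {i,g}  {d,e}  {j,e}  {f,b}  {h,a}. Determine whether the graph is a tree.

|V| = 11, |E| = 10.
It is connected with exactly 10 edges, hence acyclic — it is a tree.

Yes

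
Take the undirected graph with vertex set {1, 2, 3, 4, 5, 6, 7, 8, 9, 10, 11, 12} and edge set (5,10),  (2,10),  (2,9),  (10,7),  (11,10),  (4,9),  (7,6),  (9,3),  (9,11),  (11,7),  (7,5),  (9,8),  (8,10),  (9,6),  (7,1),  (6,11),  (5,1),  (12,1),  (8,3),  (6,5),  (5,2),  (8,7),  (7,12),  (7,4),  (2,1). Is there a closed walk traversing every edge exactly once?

No

Degrees: 1:4, 2:4, 3:2, 4:2, 5:5, 6:4, 7:8, 8:4, 9:6, 10:5, 11:4, 12:2
Vertices with odd degree: 5, 10. An Eulerian circuit requires all degrees even.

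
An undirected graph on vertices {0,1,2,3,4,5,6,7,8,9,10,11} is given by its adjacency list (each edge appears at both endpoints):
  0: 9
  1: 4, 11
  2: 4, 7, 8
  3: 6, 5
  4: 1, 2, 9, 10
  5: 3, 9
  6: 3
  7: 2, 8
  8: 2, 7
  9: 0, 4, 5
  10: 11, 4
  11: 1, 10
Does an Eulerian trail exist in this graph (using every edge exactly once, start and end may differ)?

Degrees: 0:1, 1:2, 2:3, 3:2, 4:4, 5:2, 6:1, 7:2, 8:2, 9:3, 10:2, 11:2
Odd-degree vertices: 0, 2, 6, 9 (4 total).
An Eulerian trail requires 0 or 2 odd-degree vertices; here there are 4.

No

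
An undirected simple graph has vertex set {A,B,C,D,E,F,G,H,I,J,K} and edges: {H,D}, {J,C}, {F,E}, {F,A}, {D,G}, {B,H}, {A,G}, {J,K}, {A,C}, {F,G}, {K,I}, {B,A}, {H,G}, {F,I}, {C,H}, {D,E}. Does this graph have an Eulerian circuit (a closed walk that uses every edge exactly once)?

Degrees: A:4, B:2, C:3, D:3, E:2, F:4, G:4, H:4, I:2, J:2, K:2
Vertices with odd degree: C, D. An Eulerian circuit requires all degrees even.

No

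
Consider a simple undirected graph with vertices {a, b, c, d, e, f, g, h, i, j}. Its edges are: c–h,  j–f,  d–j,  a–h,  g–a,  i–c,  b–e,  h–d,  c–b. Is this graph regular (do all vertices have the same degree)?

No

Degrees: a:2, b:2, c:3, d:2, e:1, f:1, g:1, h:3, i:1, j:2
Degrees are not all equal (e.g. deg(e)=1 but deg(c)=3); not regular.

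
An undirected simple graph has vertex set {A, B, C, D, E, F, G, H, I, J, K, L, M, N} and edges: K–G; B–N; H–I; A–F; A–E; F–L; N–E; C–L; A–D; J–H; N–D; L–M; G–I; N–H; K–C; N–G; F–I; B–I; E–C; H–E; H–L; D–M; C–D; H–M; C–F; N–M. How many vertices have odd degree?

4

Degrees: A:3, B:2, C:5, D:4, E:4, F:4, G:3, H:6, I:4, J:1, K:2, L:4, M:4, N:6
Odd-degree vertices: A, C, G, J.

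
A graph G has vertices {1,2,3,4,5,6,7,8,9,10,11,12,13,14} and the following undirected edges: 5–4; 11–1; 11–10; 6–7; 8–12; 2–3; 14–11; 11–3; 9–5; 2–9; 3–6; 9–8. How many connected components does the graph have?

Component: {13}
Component: {1, 2, 3, 4, 5, 6, 7, 8, 9, 10, 11, 12, 14}

2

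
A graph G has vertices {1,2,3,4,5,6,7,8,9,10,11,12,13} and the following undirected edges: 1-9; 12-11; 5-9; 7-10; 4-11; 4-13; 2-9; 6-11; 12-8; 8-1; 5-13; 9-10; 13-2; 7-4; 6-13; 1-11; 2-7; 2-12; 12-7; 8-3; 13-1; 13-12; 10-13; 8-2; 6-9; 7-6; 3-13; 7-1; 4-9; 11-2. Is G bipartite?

The cycle 12-2-13-12 has length 3, which is odd, so the graph is not bipartite.

No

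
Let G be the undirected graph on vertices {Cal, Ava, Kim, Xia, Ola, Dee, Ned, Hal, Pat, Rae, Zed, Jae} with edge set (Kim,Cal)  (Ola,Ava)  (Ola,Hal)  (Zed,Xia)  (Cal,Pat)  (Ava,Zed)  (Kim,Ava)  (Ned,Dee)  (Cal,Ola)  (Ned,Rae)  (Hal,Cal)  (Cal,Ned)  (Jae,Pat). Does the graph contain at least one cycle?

|V| = 12, |E| = 13, number of components = 1.
One cycle is Cal-Ola-Ava-Kim-Cal.

Yes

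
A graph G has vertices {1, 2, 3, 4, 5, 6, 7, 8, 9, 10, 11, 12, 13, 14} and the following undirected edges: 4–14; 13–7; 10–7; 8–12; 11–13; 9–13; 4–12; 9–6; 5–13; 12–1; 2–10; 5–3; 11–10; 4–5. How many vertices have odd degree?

Degrees: 1:1, 2:1, 3:1, 4:3, 5:3, 6:1, 7:2, 8:1, 9:2, 10:3, 11:2, 12:3, 13:4, 14:1
Odd-degree vertices: 1, 2, 3, 4, 5, 6, 8, 10, 12, 14.

10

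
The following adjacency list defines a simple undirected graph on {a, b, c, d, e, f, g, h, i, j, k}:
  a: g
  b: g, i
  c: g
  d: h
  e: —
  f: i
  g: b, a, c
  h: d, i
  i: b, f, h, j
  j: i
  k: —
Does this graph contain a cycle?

No

The graph has 11 vertices, 8 edges, and 3 connected components.
A forest on 11 vertices with 3 components has exactly 8 edges, which matches — so no cycle.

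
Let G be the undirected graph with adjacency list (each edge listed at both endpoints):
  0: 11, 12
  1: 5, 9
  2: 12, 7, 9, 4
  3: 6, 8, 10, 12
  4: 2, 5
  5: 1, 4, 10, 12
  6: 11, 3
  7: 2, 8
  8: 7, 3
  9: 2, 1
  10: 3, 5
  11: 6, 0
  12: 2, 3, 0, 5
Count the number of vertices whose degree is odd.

0

Degrees: 0:2, 1:2, 2:4, 3:4, 4:2, 5:4, 6:2, 7:2, 8:2, 9:2, 10:2, 11:2, 12:4
Odd-degree vertices: none.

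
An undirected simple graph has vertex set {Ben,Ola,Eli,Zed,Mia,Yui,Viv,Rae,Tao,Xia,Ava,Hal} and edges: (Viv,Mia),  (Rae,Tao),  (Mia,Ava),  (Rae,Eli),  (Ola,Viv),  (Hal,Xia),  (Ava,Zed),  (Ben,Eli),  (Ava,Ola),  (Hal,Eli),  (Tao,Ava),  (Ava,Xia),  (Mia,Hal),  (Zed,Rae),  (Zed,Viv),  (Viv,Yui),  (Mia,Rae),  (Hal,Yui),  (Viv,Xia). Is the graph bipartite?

Partition the vertices as {Ola, Eli, Zed, Mia, Yui, Tao, Xia} vs {Ben, Viv, Rae, Ava, Hal}. Each listed edge has one endpoint in each part, so the graph is bipartite.

Yes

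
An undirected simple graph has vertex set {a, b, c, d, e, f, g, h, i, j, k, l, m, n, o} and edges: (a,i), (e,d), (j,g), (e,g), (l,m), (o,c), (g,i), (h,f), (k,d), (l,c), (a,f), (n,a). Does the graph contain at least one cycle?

|V| = 15, |E| = 12, number of components = 3.
A forest on 15 vertices with 3 components has exactly 12 edges, which matches — so no cycle.

No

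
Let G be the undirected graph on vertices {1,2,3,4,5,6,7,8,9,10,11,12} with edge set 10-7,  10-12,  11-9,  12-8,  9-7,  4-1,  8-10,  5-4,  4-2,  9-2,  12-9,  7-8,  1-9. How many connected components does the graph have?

3

Component: {3}
Component: {6}
Component: {1, 2, 4, 5, 7, 8, 9, 10, 11, 12}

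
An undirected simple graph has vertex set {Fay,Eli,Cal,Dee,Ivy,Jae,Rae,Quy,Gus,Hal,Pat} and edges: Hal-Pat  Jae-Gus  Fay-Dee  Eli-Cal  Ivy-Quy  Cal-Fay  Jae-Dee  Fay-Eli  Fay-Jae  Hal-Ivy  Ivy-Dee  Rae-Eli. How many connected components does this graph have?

1

Component: {Fay, Eli, Cal, Dee, Ivy, Jae, Rae, Quy, Gus, Hal, Pat}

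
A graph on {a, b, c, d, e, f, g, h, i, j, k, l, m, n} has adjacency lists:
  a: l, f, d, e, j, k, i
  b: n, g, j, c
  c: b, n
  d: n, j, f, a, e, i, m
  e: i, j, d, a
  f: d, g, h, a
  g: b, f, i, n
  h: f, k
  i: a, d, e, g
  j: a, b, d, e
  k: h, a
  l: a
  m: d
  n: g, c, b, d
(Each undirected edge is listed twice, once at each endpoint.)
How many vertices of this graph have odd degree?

Degrees: a:7, b:4, c:2, d:7, e:4, f:4, g:4, h:2, i:4, j:4, k:2, l:1, m:1, n:4
Odd-degree vertices: a, d, l, m.

4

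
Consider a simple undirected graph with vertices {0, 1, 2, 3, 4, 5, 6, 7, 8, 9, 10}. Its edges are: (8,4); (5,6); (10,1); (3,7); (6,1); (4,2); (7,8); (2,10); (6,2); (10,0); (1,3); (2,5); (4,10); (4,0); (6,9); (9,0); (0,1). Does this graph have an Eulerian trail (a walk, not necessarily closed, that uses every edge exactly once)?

Yes

Degrees: 0:4, 1:4, 2:4, 3:2, 4:4, 5:2, 6:4, 7:2, 8:2, 9:2, 10:4
Odd-degree vertices: none (0 total).
The non-isolated vertices are connected and exactly 0 have odd degree, so an Eulerian trail exists.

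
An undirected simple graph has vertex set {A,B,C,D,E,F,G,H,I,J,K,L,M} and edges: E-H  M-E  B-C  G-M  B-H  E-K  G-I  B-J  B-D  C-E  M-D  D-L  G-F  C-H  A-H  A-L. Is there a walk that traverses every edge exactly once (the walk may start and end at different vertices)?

No

Degrees: A:2, B:4, C:3, D:3, E:4, F:1, G:3, H:4, I:1, J:1, K:1, L:2, M:3
Odd-degree vertices: C, D, F, G, I, J, K, M (8 total).
An Eulerian trail requires 0 or 2 odd-degree vertices; here there are 8.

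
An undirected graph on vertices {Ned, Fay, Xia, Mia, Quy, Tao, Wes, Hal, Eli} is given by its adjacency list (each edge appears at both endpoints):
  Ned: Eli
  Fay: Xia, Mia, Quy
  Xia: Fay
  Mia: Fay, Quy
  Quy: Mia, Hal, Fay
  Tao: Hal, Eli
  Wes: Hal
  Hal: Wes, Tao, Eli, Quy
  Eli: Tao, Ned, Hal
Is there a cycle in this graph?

Yes

The graph has 9 vertices, 10 edges, and 1 connected component.
Since 10 > 9 - 1, a cycle must exist; for instance Quy-Fay-Mia-Quy.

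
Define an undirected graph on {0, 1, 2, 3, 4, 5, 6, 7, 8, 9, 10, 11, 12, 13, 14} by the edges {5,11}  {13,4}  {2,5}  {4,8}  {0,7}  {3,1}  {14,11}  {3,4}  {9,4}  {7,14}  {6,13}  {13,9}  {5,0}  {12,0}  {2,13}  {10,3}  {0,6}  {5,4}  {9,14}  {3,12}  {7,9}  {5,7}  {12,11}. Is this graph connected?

Yes

A breadth-first search from 0 visits 0, 12, 6, 5, 7, 3, 11, 13, 4, 2, 14, 9, 10, 1, 8 — all 15 vertices — so the graph is connected.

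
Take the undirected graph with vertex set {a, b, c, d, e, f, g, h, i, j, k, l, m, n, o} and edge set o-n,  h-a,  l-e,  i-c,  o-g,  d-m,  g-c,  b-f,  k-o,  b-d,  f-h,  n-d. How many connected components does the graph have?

Component: {j}
Component: {e, l}
Component: {a, b, c, d, f, g, h, i, k, m, n, o}

3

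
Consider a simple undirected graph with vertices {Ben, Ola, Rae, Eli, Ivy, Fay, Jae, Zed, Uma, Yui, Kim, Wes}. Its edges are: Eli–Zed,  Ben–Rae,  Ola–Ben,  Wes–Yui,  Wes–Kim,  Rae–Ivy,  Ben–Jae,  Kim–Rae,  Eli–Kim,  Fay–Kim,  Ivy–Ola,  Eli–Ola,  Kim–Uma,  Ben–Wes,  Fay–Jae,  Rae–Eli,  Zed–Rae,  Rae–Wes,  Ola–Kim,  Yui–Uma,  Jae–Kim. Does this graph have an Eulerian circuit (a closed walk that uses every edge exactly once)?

No

Degrees: Ben:4, Ola:4, Rae:6, Eli:4, Ivy:2, Fay:2, Jae:3, Zed:2, Uma:2, Yui:2, Kim:7, Wes:4
Jae, Kim have odd degree; an Eulerian circuit needs every degree to be even, so none exists.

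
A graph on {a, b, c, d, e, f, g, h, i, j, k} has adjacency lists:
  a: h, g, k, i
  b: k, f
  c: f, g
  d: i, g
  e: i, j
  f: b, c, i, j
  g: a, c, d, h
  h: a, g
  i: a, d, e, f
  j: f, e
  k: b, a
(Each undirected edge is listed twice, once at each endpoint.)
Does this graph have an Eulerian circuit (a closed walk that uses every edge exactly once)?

Yes

Degrees: a:4, b:2, c:2, d:2, e:2, f:4, g:4, h:2, i:4, j:2, k:2
All degrees are even and the non-isolated vertices are connected — an Eulerian circuit exists.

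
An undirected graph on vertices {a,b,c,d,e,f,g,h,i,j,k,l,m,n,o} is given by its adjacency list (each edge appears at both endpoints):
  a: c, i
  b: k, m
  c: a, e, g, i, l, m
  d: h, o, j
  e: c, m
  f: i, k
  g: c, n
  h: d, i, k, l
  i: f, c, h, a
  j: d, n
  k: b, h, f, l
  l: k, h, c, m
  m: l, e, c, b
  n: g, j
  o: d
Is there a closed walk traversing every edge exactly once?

Degrees: a:2, b:2, c:6, d:3, e:2, f:2, g:2, h:4, i:4, j:2, k:4, l:4, m:4, n:2, o:1
Vertices with odd degree: d, o. An Eulerian circuit requires all degrees even.

No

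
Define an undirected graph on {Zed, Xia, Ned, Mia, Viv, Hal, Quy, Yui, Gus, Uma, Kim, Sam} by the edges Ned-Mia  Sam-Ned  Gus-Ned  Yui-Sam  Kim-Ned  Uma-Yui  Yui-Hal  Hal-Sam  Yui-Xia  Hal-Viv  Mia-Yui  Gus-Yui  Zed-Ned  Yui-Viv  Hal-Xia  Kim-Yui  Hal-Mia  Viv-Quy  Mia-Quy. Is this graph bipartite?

No

Hal-Yui-Sam-Hal is an odd cycle (length 3), and a bipartite graph can contain only even cycles.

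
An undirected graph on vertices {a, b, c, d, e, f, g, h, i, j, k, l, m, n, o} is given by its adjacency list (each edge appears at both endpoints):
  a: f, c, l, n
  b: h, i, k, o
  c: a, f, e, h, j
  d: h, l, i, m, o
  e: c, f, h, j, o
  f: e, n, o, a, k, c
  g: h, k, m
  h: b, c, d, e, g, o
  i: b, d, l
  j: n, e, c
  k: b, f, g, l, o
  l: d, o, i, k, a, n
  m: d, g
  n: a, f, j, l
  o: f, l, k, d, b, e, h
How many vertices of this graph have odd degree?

Degrees: a:4, b:4, c:5, d:5, e:5, f:6, g:3, h:6, i:3, j:3, k:5, l:6, m:2, n:4, o:7
Odd-degree vertices: c, d, e, g, i, j, k, o.

8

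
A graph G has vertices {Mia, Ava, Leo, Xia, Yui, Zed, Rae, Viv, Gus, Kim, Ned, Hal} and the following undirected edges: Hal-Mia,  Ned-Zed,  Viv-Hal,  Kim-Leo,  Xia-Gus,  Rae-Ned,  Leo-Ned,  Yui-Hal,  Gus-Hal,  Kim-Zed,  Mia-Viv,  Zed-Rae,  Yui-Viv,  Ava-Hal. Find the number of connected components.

2

Component: {Leo, Zed, Rae, Kim, Ned}
Component: {Mia, Ava, Xia, Yui, Viv, Gus, Hal}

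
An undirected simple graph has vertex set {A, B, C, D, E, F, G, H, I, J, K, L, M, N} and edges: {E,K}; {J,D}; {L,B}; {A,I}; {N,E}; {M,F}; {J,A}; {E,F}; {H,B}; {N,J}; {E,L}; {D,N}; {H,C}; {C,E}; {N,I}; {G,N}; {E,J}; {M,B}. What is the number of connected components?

Component: {A, B, C, D, E, F, G, H, I, J, K, L, M, N}

1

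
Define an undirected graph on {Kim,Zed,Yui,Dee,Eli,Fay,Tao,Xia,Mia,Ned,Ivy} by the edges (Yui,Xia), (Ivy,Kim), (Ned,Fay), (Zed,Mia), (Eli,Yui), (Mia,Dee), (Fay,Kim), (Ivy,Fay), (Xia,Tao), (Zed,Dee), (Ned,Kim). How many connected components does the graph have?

3

Component: {Zed, Dee, Mia}
Component: {Kim, Fay, Ned, Ivy}
Component: {Yui, Eli, Tao, Xia}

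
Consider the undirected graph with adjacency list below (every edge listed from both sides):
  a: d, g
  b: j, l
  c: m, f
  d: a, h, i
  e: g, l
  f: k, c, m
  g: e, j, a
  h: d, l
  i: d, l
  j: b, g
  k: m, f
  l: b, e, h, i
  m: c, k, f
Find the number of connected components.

2

Component: {c, f, k, m}
Component: {a, b, d, e, g, h, i, j, l}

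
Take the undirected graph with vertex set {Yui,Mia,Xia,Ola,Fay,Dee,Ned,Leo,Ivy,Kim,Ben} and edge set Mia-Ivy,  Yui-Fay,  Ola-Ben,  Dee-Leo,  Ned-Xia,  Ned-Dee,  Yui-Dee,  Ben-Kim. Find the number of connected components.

3

Component: {Mia, Ivy}
Component: {Ola, Kim, Ben}
Component: {Yui, Xia, Fay, Dee, Ned, Leo}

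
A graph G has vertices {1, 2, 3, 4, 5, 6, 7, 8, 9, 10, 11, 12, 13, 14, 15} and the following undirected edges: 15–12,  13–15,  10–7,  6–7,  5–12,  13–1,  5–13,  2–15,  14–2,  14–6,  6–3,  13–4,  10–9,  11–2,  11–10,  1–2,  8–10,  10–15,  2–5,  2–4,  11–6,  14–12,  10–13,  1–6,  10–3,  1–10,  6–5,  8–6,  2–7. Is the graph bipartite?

13-10-15-13 is an odd cycle (length 3), and a bipartite graph can contain only even cycles.

No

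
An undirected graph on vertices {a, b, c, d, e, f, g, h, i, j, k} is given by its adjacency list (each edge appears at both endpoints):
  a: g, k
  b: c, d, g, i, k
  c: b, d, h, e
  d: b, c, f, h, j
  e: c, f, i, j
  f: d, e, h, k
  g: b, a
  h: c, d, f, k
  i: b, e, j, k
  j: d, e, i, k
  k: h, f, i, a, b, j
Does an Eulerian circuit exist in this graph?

No

Degrees: a:2, b:5, c:4, d:5, e:4, f:4, g:2, h:4, i:4, j:4, k:6
b, d have odd degree; an Eulerian circuit needs every degree to be even, so none exists.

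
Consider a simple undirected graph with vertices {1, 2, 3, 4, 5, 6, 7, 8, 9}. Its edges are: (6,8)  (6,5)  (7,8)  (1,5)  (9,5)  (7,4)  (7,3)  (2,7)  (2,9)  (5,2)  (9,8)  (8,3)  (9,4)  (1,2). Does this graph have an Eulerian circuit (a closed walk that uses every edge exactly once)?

Yes

Degrees: 1:2, 2:4, 3:2, 4:2, 5:4, 6:2, 7:4, 8:4, 9:4
All degrees are even and the non-isolated vertices are connected — an Eulerian circuit exists.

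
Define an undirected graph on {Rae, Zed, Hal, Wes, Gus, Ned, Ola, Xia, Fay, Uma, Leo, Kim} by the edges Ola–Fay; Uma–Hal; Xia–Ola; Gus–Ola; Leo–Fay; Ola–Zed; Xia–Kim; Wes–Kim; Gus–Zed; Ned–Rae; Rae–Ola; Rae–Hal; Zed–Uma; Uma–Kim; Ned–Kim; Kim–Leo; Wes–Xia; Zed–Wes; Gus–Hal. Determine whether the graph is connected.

Starting from Rae and exploring outward reaches every vertex (Rae, Hal, Ned, Ola, Gus, Uma, Kim, Zed, Fay, Xia, Leo, Wes); the graph is connected.

Yes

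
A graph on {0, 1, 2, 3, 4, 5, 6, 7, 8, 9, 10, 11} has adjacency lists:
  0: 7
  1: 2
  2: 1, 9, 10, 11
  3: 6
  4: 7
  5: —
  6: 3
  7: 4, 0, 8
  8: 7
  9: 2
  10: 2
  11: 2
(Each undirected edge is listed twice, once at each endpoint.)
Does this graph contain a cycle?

No

|V| = 12, |E| = 8, number of components = 4.
Since 8 = 12 - 4, the graph is a forest and contains no cycle.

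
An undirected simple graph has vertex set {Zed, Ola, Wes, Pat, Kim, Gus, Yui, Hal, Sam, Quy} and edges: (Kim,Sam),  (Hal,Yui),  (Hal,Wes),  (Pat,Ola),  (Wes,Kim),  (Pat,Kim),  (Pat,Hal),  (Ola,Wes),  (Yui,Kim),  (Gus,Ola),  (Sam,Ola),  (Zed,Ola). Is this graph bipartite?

Yes

A valid 2-coloring puts {Ola, Kim, Hal, Quy} on one side and {Zed, Wes, Pat, Gus, Yui, Sam} on the other; every edge crosses between the two sides.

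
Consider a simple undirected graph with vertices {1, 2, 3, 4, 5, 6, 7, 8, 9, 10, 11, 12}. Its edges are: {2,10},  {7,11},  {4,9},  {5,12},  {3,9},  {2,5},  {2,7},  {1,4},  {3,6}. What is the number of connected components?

Component: {8}
Component: {1, 3, 4, 6, 9}
Component: {2, 5, 7, 10, 11, 12}

3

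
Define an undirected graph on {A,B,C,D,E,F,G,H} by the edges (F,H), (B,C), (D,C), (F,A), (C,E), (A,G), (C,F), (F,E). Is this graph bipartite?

No

The cycle C-E-F-C has length 3, which is odd, so the graph is not bipartite.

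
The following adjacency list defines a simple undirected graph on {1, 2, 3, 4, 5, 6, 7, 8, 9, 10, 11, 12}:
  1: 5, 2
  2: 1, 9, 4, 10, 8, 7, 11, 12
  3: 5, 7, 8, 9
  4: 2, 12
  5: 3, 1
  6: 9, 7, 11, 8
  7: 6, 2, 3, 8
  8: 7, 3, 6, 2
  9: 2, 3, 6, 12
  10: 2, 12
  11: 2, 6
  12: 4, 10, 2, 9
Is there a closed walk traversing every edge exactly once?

Degrees: 1:2, 2:8, 3:4, 4:2, 5:2, 6:4, 7:4, 8:4, 9:4, 10:2, 11:2, 12:4
All degrees are even and the non-isolated vertices are connected — an Eulerian circuit exists.

Yes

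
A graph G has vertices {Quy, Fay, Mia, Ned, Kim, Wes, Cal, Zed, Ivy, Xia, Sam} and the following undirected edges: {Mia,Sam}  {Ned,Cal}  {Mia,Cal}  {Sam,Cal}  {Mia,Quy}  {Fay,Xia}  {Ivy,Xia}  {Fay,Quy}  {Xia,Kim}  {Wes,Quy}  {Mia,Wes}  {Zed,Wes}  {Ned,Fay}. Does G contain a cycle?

The graph has 11 vertices, 13 edges, and 1 connected component.
Since 13 > 11 - 1, a cycle must exist; for instance Quy-Fay-Ned-Cal-Mia-Quy.

Yes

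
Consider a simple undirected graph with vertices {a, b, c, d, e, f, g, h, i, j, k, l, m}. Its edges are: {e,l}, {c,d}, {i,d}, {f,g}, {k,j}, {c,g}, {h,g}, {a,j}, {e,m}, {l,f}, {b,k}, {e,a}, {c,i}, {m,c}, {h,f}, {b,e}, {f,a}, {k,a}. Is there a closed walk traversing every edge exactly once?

Degrees: a:4, b:2, c:4, d:2, e:4, f:4, g:3, h:2, i:2, j:2, k:3, l:2, m:2
g, k have odd degree; an Eulerian circuit needs every degree to be even, so none exists.

No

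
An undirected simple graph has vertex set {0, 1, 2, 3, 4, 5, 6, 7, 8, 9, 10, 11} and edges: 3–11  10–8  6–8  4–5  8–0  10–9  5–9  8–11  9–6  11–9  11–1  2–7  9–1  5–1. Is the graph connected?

Component: {2, 7}
Component: {0, 1, 3, 4, 5, 6, 8, 9, 10, 11}
No edge joins these 2 groups, so the graph is disconnected.

No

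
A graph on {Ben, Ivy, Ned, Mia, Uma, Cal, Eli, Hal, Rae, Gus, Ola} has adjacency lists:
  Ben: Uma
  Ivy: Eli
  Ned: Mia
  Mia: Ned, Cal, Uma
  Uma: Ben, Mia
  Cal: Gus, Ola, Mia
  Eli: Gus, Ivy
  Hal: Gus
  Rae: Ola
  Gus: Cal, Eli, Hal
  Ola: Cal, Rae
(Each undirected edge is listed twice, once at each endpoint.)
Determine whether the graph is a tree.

Yes

|V| = 11, |E| = 10.
Connected and |E| = |V| - 1, which characterizes a tree.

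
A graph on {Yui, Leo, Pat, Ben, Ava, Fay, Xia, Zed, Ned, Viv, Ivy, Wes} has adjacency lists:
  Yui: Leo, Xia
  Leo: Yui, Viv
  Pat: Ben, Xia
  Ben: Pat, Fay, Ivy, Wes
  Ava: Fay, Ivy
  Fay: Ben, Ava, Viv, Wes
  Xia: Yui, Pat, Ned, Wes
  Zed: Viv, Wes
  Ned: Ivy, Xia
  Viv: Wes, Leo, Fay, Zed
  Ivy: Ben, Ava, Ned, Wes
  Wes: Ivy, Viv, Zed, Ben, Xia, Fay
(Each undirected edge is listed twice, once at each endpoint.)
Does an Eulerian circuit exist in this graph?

Degrees: Yui:2, Leo:2, Pat:2, Ben:4, Ava:2, Fay:4, Xia:4, Zed:2, Ned:2, Viv:4, Ivy:4, Wes:6
All degrees are even and the non-isolated vertices are connected — an Eulerian circuit exists.

Yes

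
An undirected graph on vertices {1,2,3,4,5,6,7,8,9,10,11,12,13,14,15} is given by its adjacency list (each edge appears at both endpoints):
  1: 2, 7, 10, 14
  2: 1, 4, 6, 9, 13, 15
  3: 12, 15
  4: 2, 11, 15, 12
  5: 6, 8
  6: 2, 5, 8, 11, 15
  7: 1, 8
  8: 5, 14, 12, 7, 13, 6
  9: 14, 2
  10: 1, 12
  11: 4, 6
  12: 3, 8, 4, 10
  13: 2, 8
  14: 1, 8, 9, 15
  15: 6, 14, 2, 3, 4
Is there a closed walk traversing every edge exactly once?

Degrees: 1:4, 2:6, 3:2, 4:4, 5:2, 6:5, 7:2, 8:6, 9:2, 10:2, 11:2, 12:4, 13:2, 14:4, 15:5
6, 15 have odd degree; an Eulerian circuit needs every degree to be even, so none exists.

No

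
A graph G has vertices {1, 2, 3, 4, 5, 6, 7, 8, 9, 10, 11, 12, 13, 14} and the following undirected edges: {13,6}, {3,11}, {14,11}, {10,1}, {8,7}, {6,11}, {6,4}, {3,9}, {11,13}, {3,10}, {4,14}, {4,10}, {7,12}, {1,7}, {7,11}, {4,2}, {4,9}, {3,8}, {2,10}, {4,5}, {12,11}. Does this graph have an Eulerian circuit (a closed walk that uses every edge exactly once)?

Degrees: 1:2, 2:2, 3:4, 4:6, 5:1, 6:3, 7:4, 8:2, 9:2, 10:4, 11:6, 12:2, 13:2, 14:2
Vertices with odd degree: 5, 6. An Eulerian circuit requires all degrees even.

No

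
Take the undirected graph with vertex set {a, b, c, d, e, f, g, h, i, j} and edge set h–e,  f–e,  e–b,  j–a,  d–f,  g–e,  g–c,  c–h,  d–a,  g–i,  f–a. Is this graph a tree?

No

The graph has 10 vertices and 11 edges.
Connected but with 11 > 9 edges, so it has a cycle and is not a tree.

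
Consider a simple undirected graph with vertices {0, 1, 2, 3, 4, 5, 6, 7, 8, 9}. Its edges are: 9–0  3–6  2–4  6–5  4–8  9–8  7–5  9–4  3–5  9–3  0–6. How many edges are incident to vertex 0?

Neighbors of 0: 6, 9.

2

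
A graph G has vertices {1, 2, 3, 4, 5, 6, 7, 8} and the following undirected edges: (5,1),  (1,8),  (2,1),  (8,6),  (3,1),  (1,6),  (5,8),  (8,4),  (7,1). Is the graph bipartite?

No

5-1-8-5 is an odd cycle (length 3), and a bipartite graph can contain only even cycles.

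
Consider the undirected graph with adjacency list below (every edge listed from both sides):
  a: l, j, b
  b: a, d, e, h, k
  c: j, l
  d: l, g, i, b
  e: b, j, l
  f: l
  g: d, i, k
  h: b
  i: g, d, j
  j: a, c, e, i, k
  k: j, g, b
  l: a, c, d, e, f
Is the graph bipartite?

d-i-j-c-l-d is an odd cycle (length 5), and a bipartite graph can contain only even cycles.

No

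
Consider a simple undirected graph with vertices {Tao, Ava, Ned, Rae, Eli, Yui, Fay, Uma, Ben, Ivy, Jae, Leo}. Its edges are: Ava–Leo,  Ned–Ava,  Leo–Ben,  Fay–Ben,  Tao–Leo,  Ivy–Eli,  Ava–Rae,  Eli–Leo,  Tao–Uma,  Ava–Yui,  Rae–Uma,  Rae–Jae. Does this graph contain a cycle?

Yes

|V| = 12, |E| = 12, number of components = 1.
One cycle is Tao-Leo-Ava-Rae-Uma-Tao.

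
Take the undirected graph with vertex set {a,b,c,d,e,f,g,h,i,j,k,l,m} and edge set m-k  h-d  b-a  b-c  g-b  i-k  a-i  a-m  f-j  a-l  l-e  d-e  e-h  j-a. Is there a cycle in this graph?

|V| = 13, |E| = 14, number of components = 1.
Since 14 > 13 - 1, a cycle must exist; for instance e-d-h-e.

Yes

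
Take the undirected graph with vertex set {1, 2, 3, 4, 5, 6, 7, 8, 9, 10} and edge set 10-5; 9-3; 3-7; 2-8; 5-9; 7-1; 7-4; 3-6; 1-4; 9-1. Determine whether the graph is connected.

No

Component: {2, 8}
Component: {1, 3, 4, 5, 6, 7, 9, 10}
No edge joins these 2 groups, so the graph is disconnected.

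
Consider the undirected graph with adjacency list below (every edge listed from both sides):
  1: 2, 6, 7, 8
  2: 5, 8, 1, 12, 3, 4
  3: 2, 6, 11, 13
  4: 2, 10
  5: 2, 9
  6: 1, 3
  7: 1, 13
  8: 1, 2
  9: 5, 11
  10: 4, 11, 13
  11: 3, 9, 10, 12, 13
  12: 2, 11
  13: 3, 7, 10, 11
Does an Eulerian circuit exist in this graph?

No

Degrees: 1:4, 2:6, 3:4, 4:2, 5:2, 6:2, 7:2, 8:2, 9:2, 10:3, 11:5, 12:2, 13:4
10, 11 have odd degree; an Eulerian circuit needs every degree to be even, so none exists.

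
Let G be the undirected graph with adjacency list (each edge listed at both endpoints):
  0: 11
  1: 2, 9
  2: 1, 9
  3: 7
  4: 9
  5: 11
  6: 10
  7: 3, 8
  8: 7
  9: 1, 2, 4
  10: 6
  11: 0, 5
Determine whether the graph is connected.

Component: {6, 10}
Component: {0, 5, 11}
Component: {3, 7, 8}
Component: {1, 2, 4, 9}
No edge joins these 4 groups, so the graph is disconnected.

No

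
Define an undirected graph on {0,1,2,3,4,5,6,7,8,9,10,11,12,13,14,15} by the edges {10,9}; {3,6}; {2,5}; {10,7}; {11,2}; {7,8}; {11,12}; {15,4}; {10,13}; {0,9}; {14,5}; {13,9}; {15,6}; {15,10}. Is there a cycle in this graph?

|V| = 16, |E| = 14, number of components = 3.
One cycle is 9-10-13-9.

Yes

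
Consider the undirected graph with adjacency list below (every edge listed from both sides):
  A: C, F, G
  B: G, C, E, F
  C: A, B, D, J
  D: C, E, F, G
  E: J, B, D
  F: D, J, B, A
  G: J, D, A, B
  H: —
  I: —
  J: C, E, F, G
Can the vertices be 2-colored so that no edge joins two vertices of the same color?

A valid 2-coloring puts {C, E, F, G, H, I} on one side and {A, B, D, J} on the other; every edge crosses between the two sides.

Yes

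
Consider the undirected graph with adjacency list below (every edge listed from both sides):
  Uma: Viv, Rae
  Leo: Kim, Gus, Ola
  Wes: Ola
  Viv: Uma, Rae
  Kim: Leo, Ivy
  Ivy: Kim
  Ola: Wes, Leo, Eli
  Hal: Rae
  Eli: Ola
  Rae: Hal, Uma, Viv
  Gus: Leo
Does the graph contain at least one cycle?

Yes

|V| = 11, |E| = 10, number of components = 2.
Since 10 > 11 - 2, a cycle must exist; for instance Uma-Rae-Viv-Uma.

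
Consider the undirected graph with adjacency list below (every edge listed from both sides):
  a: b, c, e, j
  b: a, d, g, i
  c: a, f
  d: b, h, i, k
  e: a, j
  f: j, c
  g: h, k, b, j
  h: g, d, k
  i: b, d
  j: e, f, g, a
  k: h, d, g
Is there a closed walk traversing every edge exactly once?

Degrees: a:4, b:4, c:2, d:4, e:2, f:2, g:4, h:3, i:2, j:4, k:3
h, k have odd degree; an Eulerian circuit needs every degree to be even, so none exists.

No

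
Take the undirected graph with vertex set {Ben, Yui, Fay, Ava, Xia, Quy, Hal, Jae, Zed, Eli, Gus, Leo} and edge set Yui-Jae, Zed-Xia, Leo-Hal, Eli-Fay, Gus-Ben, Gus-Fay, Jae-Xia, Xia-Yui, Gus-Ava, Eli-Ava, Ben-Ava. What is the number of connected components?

Component: {Quy}
Component: {Hal, Leo}
Component: {Yui, Xia, Jae, Zed}
Component: {Ben, Fay, Ava, Eli, Gus}

4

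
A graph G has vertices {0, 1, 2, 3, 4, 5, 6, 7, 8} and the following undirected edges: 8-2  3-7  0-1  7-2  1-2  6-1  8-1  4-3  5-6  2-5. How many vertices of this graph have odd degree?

Degrees: 0:1, 1:4, 2:4, 3:2, 4:1, 5:2, 6:2, 7:2, 8:2
Odd-degree vertices: 0, 4.

2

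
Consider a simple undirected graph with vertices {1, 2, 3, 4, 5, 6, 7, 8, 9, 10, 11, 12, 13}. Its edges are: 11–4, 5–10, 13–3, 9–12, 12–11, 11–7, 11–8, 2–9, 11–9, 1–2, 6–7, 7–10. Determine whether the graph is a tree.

No

The graph has 13 vertices and 12 edges.
It is not connected, so it is not a tree.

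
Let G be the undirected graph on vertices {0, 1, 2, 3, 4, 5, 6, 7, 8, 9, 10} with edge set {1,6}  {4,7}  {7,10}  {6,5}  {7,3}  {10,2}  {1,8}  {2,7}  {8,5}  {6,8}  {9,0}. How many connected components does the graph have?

3

Component: {0, 9}
Component: {1, 5, 6, 8}
Component: {2, 3, 4, 7, 10}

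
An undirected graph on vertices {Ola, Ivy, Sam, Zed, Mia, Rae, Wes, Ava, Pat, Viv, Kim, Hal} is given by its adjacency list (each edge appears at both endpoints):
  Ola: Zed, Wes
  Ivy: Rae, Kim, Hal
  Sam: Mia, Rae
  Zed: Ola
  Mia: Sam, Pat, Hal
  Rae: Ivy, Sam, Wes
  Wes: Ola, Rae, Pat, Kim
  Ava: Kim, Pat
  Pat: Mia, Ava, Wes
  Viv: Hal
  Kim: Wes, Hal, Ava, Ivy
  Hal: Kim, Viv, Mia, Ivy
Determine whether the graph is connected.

Yes

A breadth-first search from Ola visits Ola, Wes, Zed, Rae, Pat, Kim, Ivy, Sam, Mia, Ava, Hal, Viv — all 12 vertices — so the graph is connected.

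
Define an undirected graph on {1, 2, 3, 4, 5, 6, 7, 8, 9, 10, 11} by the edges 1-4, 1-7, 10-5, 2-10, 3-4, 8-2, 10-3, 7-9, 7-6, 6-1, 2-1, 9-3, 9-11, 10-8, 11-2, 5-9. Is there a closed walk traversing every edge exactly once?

No

Degrees: 1:4, 2:4, 3:3, 4:2, 5:2, 6:2, 7:3, 8:2, 9:4, 10:4, 11:2
3, 7 have odd degree; an Eulerian circuit needs every degree to be even, so none exists.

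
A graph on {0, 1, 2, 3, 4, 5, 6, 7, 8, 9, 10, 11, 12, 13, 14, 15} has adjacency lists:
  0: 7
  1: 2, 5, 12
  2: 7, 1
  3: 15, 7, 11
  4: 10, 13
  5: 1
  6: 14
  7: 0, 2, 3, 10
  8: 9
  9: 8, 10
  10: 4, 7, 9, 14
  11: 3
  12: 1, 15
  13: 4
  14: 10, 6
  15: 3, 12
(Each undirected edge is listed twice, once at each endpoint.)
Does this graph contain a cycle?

|V| = 16, |E| = 16, number of components = 1.
One cycle is 7-3-15-12-1-2-7.

Yes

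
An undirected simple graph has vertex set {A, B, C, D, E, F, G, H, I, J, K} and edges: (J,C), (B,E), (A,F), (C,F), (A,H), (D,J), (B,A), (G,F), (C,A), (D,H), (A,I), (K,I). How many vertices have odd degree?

6

Degrees: A:5, B:2, C:3, D:2, E:1, F:3, G:1, H:2, I:2, J:2, K:1
Odd-degree vertices: A, C, E, F, G, K.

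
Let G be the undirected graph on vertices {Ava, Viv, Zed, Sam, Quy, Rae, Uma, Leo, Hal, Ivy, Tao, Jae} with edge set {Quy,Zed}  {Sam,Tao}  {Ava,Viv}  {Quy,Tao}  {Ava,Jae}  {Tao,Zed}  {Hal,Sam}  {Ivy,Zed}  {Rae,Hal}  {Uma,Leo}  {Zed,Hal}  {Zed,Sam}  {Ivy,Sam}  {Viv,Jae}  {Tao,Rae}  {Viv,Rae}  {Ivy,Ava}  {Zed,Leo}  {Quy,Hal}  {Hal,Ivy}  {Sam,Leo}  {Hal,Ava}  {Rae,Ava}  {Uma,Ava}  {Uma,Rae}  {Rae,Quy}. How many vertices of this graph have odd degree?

Degrees: Ava:6, Viv:3, Zed:6, Sam:5, Quy:4, Rae:6, Uma:3, Leo:3, Hal:6, Ivy:4, Tao:4, Jae:2
Odd-degree vertices: Viv, Sam, Uma, Leo.

4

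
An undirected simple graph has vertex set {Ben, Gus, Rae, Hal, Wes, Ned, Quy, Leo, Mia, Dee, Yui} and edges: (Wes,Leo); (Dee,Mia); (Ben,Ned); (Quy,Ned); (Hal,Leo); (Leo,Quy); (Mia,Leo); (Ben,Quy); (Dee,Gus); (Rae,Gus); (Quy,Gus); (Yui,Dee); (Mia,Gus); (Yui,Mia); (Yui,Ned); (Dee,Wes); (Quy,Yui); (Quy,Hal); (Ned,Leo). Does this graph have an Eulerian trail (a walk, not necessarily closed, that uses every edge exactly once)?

Degrees: Ben:2, Gus:4, Rae:1, Hal:2, Wes:2, Ned:4, Quy:6, Leo:5, Mia:4, Dee:4, Yui:4
Odd-degree vertices: Rae, Leo (2 total).
With 2 odd-degree vertices and all edges in one connected piece, an Eulerian trail exists (from Rae to Leo).

Yes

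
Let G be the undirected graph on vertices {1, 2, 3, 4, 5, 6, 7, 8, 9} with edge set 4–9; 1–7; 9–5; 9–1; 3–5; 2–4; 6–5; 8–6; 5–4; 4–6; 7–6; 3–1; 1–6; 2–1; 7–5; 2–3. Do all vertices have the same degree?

No

Degrees: 1:5, 2:3, 3:3, 4:4, 5:5, 6:5, 7:3, 8:1, 9:3
Degrees are not all equal (e.g. deg(8)=1 but deg(1)=5); not regular.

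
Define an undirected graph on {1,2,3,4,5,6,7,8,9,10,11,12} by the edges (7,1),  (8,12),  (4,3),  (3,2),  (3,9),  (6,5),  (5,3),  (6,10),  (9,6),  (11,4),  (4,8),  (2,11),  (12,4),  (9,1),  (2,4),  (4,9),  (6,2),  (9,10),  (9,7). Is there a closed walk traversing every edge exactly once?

Yes

Degrees: 1:2, 2:4, 3:4, 4:6, 5:2, 6:4, 7:2, 8:2, 9:6, 10:2, 11:2, 12:2
Every vertex has even degree and the edges form a single connected piece, so an Eulerian circuit exists.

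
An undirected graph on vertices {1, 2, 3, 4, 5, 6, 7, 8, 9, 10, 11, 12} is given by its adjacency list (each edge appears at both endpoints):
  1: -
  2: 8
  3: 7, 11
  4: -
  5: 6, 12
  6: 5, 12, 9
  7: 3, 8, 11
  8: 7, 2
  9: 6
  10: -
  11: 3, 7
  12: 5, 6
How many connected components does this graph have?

Component: {1}
Component: {4}
Component: {10}
Component: {5, 6, 9, 12}
Component: {2, 3, 7, 8, 11}

5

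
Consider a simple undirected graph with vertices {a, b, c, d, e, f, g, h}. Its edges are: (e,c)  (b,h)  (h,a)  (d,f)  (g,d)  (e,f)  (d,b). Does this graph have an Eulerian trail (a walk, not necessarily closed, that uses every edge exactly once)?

No

Degrees: a:1, b:2, c:1, d:3, e:2, f:2, g:1, h:2
Odd-degree vertices: a, c, d, g (4 total).
An Eulerian trail requires 0 or 2 odd-degree vertices; here there are 4.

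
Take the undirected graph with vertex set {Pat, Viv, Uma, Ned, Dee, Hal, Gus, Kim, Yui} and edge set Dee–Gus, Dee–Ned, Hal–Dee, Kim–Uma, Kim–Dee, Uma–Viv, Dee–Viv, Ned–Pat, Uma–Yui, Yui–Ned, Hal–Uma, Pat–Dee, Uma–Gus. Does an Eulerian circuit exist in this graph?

Degrees: Pat:2, Viv:2, Uma:5, Ned:3, Dee:6, Hal:2, Gus:2, Kim:2, Yui:2
Vertices with odd degree: Uma, Ned. An Eulerian circuit requires all degrees even.

No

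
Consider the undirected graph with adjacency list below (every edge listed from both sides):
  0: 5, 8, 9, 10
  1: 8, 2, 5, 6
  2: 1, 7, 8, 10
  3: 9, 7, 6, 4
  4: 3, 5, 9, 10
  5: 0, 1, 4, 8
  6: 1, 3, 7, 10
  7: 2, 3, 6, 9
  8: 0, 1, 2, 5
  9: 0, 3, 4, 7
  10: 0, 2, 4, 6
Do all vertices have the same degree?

Degrees: 0:4, 1:4, 2:4, 3:4, 4:4, 5:4, 6:4, 7:4, 8:4, 9:4, 10:4
Every vertex has degree 4, so the graph is 4-regular.

Yes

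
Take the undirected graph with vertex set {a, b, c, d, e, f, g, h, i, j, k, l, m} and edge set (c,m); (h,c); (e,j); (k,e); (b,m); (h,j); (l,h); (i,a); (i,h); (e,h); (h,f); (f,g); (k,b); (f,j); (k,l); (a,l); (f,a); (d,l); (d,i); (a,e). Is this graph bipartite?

j-h-e-j is an odd cycle (length 3), and a bipartite graph can contain only even cycles.

No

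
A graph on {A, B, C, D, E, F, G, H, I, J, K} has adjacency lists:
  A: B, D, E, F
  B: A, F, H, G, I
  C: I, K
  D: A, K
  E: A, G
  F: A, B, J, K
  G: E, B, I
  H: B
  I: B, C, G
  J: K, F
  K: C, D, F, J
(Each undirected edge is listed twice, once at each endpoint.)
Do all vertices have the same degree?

Degrees: A:4, B:5, C:2, D:2, E:2, F:4, G:3, H:1, I:3, J:2, K:4
Degrees are not all equal (e.g. deg(H)=1 but deg(B)=5); not regular.

No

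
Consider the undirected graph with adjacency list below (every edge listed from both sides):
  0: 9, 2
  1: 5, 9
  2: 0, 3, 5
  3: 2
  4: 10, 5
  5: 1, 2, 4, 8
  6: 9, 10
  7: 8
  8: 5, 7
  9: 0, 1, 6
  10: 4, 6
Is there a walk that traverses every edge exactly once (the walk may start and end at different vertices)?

No

Degrees: 0:2, 1:2, 2:3, 3:1, 4:2, 5:4, 6:2, 7:1, 8:2, 9:3, 10:2
Odd-degree vertices: 2, 3, 7, 9 (4 total).
An Eulerian trail requires 0 or 2 odd-degree vertices; here there are 4.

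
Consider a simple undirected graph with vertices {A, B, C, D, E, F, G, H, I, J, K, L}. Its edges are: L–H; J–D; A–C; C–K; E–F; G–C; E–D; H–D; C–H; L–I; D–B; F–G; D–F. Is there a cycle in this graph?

|V| = 12, |E| = 13, number of components = 1.
One cycle is D-F-E-D.

Yes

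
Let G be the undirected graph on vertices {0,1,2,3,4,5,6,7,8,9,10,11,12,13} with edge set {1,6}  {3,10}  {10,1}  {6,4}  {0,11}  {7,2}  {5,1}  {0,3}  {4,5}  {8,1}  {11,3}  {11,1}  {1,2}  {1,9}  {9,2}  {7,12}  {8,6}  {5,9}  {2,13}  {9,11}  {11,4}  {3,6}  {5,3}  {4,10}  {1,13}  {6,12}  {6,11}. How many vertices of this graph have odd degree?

2

Degrees: 0:2, 1:8, 2:4, 3:5, 4:4, 5:4, 6:6, 7:2, 8:2, 9:4, 10:3, 11:6, 12:2, 13:2
Odd-degree vertices: 3, 10.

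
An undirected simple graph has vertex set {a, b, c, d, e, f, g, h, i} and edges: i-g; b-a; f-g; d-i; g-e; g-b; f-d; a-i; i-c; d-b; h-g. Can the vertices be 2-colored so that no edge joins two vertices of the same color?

Yes

Color {b, e, f, h, i} black and {a, c, d, g} white. No edge joins two same-colored vertices, so the graph is bipartite.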